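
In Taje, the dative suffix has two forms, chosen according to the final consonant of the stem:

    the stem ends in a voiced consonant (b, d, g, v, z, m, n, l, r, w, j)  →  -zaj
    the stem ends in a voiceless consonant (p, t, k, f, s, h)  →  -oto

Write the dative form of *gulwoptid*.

gulwoptidzaj

The final consonant of *gulwoptid* is /d/, which is voiced, so the suffix is -zaj, giving *gulwoptidzaj*.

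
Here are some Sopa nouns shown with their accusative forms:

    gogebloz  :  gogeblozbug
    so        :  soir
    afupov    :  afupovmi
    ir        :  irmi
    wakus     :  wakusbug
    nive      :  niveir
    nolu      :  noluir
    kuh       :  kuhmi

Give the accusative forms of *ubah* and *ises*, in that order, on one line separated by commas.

The alternation tracks the final sound of the stem — -bug when the stem ends in a sibilant (*gogebloz*, *wakus*); -mi when the stem ends in a non-sibilant consonant (*afupov*, *ir*, *kuh*); -ir when the stem ends in a vowel (*so*, *nive*, *nolu*).
*ubah*: final sound = /h/, a non-sibilant consonant → -mi → *ubahmi*.
*ises*: final sound = /s/, a sibilant → -bug → *isesbug*.

ubahmi, isesbug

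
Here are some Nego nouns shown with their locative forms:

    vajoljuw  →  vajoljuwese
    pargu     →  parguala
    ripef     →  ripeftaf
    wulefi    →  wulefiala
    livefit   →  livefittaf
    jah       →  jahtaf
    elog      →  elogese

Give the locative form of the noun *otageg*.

Looking at the final sound of each stem: -taf when the stem ends in a voiceless consonant (*ripef*, *livefit*, *jah*); -ese when the stem ends in a voiced consonant (*vajoljuw*, *elog*); -ala when the stem ends in a vowel (*pargu*, *wulefi*).
Since the final sound of *otageg* is /g/ (a voiced consonant), it takes -ese, giving *otagegese*.

otagegese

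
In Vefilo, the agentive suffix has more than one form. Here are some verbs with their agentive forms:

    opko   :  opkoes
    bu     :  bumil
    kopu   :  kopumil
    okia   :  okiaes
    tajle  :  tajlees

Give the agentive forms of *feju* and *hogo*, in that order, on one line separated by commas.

fejumil, hogoes

Looking at the last vowel of each stem: -mil when the last vowel of the stem is a high vowel (*bu*, *kopu*); -es when the last vowel of the stem is a non-high vowel (*opko*, *okia*, *tajle*).
Since the last vowel of *feju* is /u/ (a high vowel), it takes -mil, giving *fejumil*.
Since the last vowel of *hogo* is /o/ (a non-high vowel), it takes -es, giving *hogoes*.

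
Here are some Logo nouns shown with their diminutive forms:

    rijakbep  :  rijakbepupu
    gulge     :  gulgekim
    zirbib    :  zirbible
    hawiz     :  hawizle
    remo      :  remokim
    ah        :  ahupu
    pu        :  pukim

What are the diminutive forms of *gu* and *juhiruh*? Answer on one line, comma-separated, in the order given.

gukim, juhiruhupu

The pattern is voicing of the final sound: -upu when the stem ends in a voiceless consonant (*rijakbep*, *ah*); -le when the stem ends in a voiced consonant (*zirbib*, *hawiz*); -kim when the stem ends in a vowel (*gulge*, *remo*, *pu*).
Since the final sound of *gu* is /u/ (a vowel), it takes -kim, giving *gukim*.
The final sound of *juhiruh* is /h/, which is a voiceless consonant, so the suffix is -upu, giving *juhiruhupu*.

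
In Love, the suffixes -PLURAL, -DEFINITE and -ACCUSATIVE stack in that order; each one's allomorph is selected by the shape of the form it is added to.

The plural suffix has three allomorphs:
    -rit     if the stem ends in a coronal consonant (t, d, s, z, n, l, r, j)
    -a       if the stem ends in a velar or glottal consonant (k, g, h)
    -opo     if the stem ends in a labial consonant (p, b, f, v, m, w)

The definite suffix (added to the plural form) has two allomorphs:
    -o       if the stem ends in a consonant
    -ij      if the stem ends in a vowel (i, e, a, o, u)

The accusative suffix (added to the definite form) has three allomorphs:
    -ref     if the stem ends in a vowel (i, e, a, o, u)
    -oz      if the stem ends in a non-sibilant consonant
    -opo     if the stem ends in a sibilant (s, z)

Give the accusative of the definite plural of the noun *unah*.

Since the final consonant of *unah* is /h/ (velar/glottal), it takes -a, giving *unaha*.
The plural form *unaha* — final sound /a/ (a vowel) → -ij → *unahaij*.
The definite form *unahaij*: final sound = /j/, a non-sibilant consonant → -oz → *unahaijoz*.

unahaijoz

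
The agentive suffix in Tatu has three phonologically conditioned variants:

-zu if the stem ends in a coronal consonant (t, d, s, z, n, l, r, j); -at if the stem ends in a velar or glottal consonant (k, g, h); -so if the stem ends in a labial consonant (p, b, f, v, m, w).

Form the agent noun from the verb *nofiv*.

nofivso

*nofiv* — final consonant /v/ (labial) → -so → *nofivso*.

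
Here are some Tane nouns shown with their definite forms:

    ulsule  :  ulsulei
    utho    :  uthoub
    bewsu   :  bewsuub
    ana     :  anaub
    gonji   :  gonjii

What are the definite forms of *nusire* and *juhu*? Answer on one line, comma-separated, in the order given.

nusirei, juhuub

The suffix is conditioned by the last vowel: -i when the last vowel of the stem is a front vowel (*ulsule*, *gonji*); -ub when the last vowel of the stem is a back vowel (*utho*, *bewsu*, *ana*).
The last vowel of *nusire* is /e/, which is a front vowel, so the suffix is -i, giving *nusirei*.
The last vowel of *juhu* is /u/, which is a back vowel, so the suffix is -ub, giving *juhuub*.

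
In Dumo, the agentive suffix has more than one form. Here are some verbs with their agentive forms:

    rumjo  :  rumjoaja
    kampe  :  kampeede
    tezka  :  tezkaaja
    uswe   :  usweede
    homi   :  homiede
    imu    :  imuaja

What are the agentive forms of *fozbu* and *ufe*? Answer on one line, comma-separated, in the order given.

fozbuaja, ufeede

The suffix is conditioned by the last vowel: -ede when the last vowel of the stem is a front vowel (*kampe*, *uswe*, *homi*); -aja when the last vowel of the stem is a back vowel (*rumjo*, *tezka*, *imu*).
The last vowel of *fozbu* is /u/, which is a back vowel, so the suffix is -aja, giving *fozbuaja*.
The last vowel of *ufe* is /e/, which is a front vowel, so the suffix is -ede, giving *ufeede*.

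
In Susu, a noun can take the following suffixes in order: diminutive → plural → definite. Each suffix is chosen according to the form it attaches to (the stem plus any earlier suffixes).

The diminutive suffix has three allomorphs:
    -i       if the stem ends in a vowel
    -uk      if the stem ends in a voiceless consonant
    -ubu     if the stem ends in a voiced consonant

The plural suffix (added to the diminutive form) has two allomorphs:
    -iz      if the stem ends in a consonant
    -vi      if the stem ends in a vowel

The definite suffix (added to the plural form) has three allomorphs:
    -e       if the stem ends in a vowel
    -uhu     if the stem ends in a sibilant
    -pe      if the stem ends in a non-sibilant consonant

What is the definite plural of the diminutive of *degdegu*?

degdeguivie

*degdegu* — final sound /u/ (a vowel) → -i → *degdegui*.
The diminutive form *degdegui* — final sound /i/ (a vowel) → -vi → *degdeguivi*.
The final sound of the plural form *degdeguivi* is /i/, which is a vowel, so the definite suffix is -e, giving *degdeguivie*.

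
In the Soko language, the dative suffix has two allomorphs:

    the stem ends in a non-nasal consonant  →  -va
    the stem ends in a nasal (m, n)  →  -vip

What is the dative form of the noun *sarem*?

*sarem*: final consonant = /m/, a nasal → -vip → *saremvip*.

saremvip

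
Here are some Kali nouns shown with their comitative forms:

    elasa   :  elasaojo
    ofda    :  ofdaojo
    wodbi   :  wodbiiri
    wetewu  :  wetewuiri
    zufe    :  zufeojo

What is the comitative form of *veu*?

veuiri

Looking at the last vowel of each stem: -iri when the last vowel of the stem is a high vowel (*wodbi*, *wetewu*); -ojo when the last vowel of the stem is a non-high vowel (*elasa*, *ofda*, *zufe*).
*veu*: last vowel = /u/, a high vowel → -iri → *veuiri*.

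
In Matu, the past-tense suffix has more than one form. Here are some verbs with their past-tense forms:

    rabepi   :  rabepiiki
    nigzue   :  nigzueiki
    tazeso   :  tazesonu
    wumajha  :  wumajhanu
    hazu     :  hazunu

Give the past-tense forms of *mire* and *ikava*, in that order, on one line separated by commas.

mireiki, ikavanu

The alternation tracks the last vowel of the stem — -iki when the last vowel of the stem is a front vowel (*rabepi*, *nigzue*); -nu when the last vowel of the stem is a back vowel (*tazeso*, *wumajha*, *hazu*).
*mire* — last vowel /e/ (a front vowel) → -iki → *mireiki*.
The last vowel of *ikava* is /a/, which is a back vowel, so the suffix is -nu, giving *ikavanu*.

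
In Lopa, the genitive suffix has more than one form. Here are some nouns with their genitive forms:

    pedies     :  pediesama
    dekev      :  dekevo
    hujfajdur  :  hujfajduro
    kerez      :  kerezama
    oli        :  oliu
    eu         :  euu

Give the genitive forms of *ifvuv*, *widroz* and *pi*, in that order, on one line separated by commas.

The suffix is conditioned by the final sound: -ama when the stem ends in a sibilant (*pedies*, *kerez*); -o when the stem ends in a non-sibilant consonant (*dekev*, *hujfajdur*); -u when the stem ends in a vowel (*oli*, *eu*).
*ifvuv* — final sound /v/ (a non-sibilant consonant) → -o → *ifvuvo*.
*widroz*: final sound = /z/, a sibilant → -ama → *widrozama*.
*pi* — final sound /i/ (a vowel) → -u → *piu*.

ifvuvo, widrozama, piu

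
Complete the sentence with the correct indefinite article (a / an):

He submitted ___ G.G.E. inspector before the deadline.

a

The indefinite article is chosen by the initial *sound* of the following word, not its spelling.
The initialism *G.G.E.* is read letter by letter; the first letter, G, is pronounced /dʒiː/, which begins with a consonant sound.
So the article is *a*: He submitted a G.G.E. inspector before the deadline.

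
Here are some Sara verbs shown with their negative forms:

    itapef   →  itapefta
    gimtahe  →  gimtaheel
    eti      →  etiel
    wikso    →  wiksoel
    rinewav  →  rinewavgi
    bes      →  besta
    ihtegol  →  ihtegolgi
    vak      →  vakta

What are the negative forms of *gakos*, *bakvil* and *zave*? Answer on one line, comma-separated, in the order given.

Looking at the final sound of each stem: -ta when the stem ends in a voiceless consonant (*itapef*, *bes*, *vak*); -gi when the stem ends in a voiced consonant (*rinewav*, *ihtegol*); -el when the stem ends in a vowel (*gimtahe*, *eti*, *wikso*).
Since the final sound of *gakos* is /s/ (a voiceless consonant), it takes -ta, giving *gakosta*.
*bakvil*: final sound = /l/, a voiced consonant → -gi → *bakvilgi*.
The final sound of *zave* is /e/, which is a vowel, so the suffix is -el, giving *zaveel*.

gakosta, bakvilgi, zaveel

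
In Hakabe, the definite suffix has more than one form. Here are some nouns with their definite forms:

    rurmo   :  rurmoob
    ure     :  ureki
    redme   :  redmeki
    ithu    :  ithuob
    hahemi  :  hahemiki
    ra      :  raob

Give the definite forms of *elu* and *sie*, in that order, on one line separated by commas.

eluob, sieki

The alternation tracks the last vowel of the stem — -ki when the last vowel of the stem is a front vowel (*ure*, *redme*, *hahemi*); -ob when the last vowel of the stem is a back vowel (*rurmo*, *ithu*, *ra*).
*elu*: last vowel = /u/, a back vowel → -ob → *eluob*.
The last vowel of *sie* is /e/, which is a front vowel, so the suffix is -ki, giving *sieki*.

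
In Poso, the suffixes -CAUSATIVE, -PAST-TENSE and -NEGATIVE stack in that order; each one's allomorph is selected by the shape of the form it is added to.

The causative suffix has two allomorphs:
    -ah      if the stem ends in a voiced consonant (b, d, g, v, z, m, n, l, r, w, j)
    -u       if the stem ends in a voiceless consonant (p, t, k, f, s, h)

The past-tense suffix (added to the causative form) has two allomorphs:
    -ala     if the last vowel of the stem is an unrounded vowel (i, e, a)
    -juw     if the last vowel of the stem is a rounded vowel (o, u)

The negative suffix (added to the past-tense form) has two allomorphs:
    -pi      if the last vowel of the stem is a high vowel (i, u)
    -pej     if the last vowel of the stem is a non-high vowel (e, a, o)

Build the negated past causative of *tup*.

*tup*: final consonant = /p/, voiceless → -u → *tupu*.
The causative form *tupu* — last vowel /u/ (a rounded vowel) → -juw → *tupujuw*.
Since the last vowel of the past-tense form *tupujuw* is /u/ (a high vowel), it takes -pi, giving *tupujuwpi*.

tupujuwpi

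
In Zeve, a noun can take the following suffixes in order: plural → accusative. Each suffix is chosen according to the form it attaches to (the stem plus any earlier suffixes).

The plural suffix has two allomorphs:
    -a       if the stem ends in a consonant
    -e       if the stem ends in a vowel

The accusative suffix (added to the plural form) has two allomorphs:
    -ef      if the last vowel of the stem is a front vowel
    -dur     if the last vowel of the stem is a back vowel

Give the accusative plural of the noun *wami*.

wamieef

*wami*: final sound = /i/, a vowel → -e → *wamie*.
Since the last vowel of the plural form *wamie* is /e/ (a front vowel), it takes -ef, giving *wamieef*.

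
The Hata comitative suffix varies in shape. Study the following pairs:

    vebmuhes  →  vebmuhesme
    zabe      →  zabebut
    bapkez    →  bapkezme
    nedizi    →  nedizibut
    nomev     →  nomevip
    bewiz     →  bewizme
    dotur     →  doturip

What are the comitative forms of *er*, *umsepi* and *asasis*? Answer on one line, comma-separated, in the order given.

erip, umsepibut, asasisme

Looking at the final sound of each stem: -me when the stem ends in a sibilant (*vebmuhes*, *bapkez*, *bewiz*); -ip when the stem ends in a non-sibilant consonant (*nomev*, *dotur*); -but when the stem ends in a vowel (*zabe*, *nedizi*).
*er*: final sound = /r/, a non-sibilant consonant → -ip → *erip*.
*umsepi*: final sound = /i/, a vowel → -but → *umsepibut*.
Since the final sound of *asasis* is /s/ (a sibilant), it takes -me, giving *asasisme*.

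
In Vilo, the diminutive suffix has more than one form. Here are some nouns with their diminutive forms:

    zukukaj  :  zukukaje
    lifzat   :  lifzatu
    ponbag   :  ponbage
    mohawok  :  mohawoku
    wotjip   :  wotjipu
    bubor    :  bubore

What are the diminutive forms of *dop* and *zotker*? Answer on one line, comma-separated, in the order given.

Looking at the final consonant of each stem: -u when the stem ends in a voiceless consonant (*lifzat*, *mohawok*, *wotjip*); -e when the stem ends in a voiced consonant (*zukukaj*, *ponbag*, *bubor*).
*dop*: final consonant = /p/, voiceless → -u → *dopu*.
*zotker* — final consonant /r/ (voiced) → -e → *zotkere*.

dopu, zotkere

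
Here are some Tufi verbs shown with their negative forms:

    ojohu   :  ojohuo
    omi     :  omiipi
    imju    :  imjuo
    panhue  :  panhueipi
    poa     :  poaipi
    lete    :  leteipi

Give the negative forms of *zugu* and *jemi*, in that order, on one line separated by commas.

The suffix is conditioned by the last vowel: -o when the last vowel of the stem is a rounded vowel (*ojohu*, *imju*); -ipi when the last vowel of the stem is an unrounded vowel (*omi*, *panhue*, *poa*, *lete*).
*zugu* — last vowel /u/ (a rounded vowel) → -o → *zuguo*.
Since the last vowel of *jemi* is /i/ (an unrounded vowel), it takes -ipi, giving *jemiipi*.

zuguo, jemiipi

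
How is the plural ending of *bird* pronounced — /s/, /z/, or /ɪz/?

/z/

The stem *bird* ends in a voiced non-sibilant sound.
The plural suffix surfaces as /ɪz/ after sibilants, /s/ after other voiceless consonants, and /z/ after other voiced sounds.
So the plural -s on *bird* is pronounced /z/.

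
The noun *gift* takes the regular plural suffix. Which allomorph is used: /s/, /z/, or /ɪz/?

The stem *gift* ends in a voiceless non-sibilant consonant.
The plural suffix surfaces as /ɪz/ after sibilants, /s/ after other voiceless consonants, and /z/ after other voiced sounds.
So the plural -s on *gift* is pronounced /s/.

/s/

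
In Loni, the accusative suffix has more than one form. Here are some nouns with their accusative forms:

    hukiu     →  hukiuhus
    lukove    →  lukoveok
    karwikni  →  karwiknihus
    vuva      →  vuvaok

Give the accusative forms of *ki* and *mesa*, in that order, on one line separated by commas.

Looking at the last vowel of each stem: -hus when the last vowel of the stem is a high vowel (*hukiu*, *karwikni*); -ok when the last vowel of the stem is a non-high vowel (*lukove*, *vuva*).
*ki*: last vowel = /i/, a high vowel → -hus → *kihus*.
Since the last vowel of *mesa* is /a/ (a non-high vowel), it takes -ok, giving *mesaok*.

kihus, mesaok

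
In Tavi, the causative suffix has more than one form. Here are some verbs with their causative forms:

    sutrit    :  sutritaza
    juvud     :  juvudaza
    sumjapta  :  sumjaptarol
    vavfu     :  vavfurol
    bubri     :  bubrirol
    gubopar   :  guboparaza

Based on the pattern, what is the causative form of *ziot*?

ziotaza

The alternation tracks the final sound of the stem — -aza when the stem ends in a consonant (*sutrit*, *juvud*, *gubopar*); -rol when the stem ends in a vowel (*sumjapta*, *vavfu*, *bubri*).
Since the final sound of *ziot* is /t/ (a consonant), it takes -aza, giving *ziotaza*.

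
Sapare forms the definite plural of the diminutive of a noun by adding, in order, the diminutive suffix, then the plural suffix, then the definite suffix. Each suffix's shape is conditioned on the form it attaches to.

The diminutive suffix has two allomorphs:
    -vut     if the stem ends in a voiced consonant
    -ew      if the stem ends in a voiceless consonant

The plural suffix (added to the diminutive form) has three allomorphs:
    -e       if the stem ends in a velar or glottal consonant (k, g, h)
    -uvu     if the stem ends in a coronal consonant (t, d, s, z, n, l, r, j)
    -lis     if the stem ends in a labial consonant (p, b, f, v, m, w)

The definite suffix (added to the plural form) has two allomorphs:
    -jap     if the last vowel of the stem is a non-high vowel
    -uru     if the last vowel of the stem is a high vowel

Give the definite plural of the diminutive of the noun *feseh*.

*feseh*: final consonant = /h/, voiceless → -ew → *fesehew*.
Since the final consonant of the diminutive form *fesehew* is /w/ (labial), it takes -lis, giving *fesehewlis*.
Since the last vowel of the plural form *fesehewlis* is /i/ (a high vowel), it takes -uru, giving *fesehewlisuru*.

fesehewlisuru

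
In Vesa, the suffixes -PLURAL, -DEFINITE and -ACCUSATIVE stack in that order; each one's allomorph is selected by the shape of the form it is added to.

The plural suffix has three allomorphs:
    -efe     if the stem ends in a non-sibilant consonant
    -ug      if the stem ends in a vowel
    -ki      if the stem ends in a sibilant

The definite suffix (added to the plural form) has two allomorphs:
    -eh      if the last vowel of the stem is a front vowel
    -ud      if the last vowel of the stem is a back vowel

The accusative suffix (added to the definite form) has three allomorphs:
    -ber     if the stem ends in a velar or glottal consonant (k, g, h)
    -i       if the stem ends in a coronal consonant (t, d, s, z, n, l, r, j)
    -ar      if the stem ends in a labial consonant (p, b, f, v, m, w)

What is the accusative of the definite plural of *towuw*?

towuwefeehber

Since the final sound of *towuw* is /w/ (a non-sibilant consonant), it takes -efe, giving *towuwefe*.
The last vowel of the plural form *towuwefe* is /e/, which is a front vowel, so the definite suffix is -eh, giving *towuwefeeh*.
Since the final consonant of the definite form *towuwefeeh* is /h/ (velar/glottal), it takes -ber, giving *towuwefeehber*.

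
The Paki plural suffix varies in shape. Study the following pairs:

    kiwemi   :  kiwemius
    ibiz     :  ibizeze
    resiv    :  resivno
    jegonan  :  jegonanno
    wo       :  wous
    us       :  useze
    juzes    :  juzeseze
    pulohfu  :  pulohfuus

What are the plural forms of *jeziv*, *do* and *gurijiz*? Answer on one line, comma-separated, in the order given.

The suffix is conditioned by the final sound: -eze when the stem ends in a sibilant (*ibiz*, *us*, *juzes*); -no when the stem ends in a non-sibilant consonant (*resiv*, *jegonan*); -us when the stem ends in a vowel (*kiwemi*, *wo*, *pulohfu*).
Since the final sound of *jeziv* is /v/ (a non-sibilant consonant), it takes -no, giving *jezivno*.
Since the final sound of *do* is /o/ (a vowel), it takes -us, giving *dous*.
The final sound of *gurijiz* is /z/, which is a sibilant, so the suffix is -eze, giving *gurijizeze*.

jezivno, dous, gurijizeze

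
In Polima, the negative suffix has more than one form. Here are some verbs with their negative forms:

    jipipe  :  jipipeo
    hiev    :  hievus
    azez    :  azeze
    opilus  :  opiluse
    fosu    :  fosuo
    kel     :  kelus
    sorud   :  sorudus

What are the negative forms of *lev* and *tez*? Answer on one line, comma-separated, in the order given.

levus, teze

The suffix is conditioned by the final sound: -e when the stem ends in a sibilant (*azez*, *opilus*); -us when the stem ends in a non-sibilant consonant (*hiev*, *kel*, *sorud*); -o when the stem ends in a vowel (*jipipe*, *fosu*).
*lev* — final sound /v/ (a non-sibilant consonant) → -us → *levus*.
Since the final sound of *tez* is /z/ (a sibilant), it takes -e, giving *teze*.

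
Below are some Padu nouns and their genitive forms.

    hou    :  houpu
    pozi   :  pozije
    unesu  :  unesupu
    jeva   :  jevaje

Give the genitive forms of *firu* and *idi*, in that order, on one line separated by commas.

The suffix is conditioned by the last vowel: -pu when the last vowel of the stem is a rounded vowel (*hou*, *unesu*); -je when the last vowel of the stem is an unrounded vowel (*pozi*, *jeva*).
The last vowel of *firu* is /u/, which is a rounded vowel, so the suffix is -pu, giving *firupu*.
*idi*: last vowel = /i/, an unrounded vowel → -je → *idije*.

firupu, idije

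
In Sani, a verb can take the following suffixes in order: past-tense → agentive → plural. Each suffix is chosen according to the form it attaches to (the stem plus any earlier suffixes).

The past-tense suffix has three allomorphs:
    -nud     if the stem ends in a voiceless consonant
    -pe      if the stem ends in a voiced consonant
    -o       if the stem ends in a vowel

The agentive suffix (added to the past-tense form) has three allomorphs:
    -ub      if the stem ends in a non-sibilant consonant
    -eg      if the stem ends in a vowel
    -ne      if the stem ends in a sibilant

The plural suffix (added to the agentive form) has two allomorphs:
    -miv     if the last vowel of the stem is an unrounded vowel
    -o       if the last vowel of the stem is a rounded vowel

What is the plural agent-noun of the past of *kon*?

konpeegmiv

*kon*: final sound = /n/, a voiced consonant → -pe → *konpe*.
Since the final sound of the past-tense form *konpe* is /e/ (a vowel), it takes -eg, giving *konpeeg*.
Since the last vowel of the agentive form *konpeeg* is /e/ (an unrounded vowel), it takes -miv, giving *konpeegmiv*.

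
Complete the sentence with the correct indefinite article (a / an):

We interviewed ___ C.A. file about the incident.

The indefinite article is chosen by the initial *sound* of the following word, not its spelling.
The initialism *C.A.* is read letter by letter; the first letter, C, is pronounced /siː/, which begins with a consonant sound.
So the article is *a*: We interviewed a C.A. file about the incident.

a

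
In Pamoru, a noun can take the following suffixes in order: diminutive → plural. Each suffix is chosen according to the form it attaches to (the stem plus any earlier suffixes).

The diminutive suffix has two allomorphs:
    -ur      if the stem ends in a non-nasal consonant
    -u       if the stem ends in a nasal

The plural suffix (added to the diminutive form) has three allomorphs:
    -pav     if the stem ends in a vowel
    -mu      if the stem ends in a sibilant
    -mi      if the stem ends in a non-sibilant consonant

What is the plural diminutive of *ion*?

The final consonant of *ion* is /n/, which is a nasal, so the diminutive suffix is -u, giving *ionu*.
The diminutive form *ionu* — final sound /u/ (a vowel) → -pav → *ionupav*.

ionupav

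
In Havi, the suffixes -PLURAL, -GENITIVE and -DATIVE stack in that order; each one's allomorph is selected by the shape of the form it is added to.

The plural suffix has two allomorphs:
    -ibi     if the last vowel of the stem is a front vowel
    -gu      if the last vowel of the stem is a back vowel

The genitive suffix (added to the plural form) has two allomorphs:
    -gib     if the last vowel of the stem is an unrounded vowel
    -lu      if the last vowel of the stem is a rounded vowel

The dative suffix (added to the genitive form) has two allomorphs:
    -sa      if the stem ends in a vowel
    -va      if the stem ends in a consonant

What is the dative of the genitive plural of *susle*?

susleibigibva

Since the last vowel of *susle* is /e/ (a front vowel), it takes -ibi, giving *susleibi*.
The last vowel of the plural form *susleibi* is /i/, which is an unrounded vowel, so the genitive suffix is -gib, giving *susleibigib*.
The genitive form *susleibigib*: final sound = /b/, a consonant → -va → *susleibigibva*.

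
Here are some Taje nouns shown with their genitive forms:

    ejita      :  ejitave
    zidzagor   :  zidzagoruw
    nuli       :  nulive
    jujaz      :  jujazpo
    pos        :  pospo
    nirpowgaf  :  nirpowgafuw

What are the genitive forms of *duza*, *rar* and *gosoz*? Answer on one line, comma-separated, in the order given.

The alternation tracks the final sound of the stem — -po when the stem ends in a sibilant (*jujaz*, *pos*); -uw when the stem ends in a non-sibilant consonant (*zidzagor*, *nirpowgaf*); -ve when the stem ends in a vowel (*ejita*, *nuli*).
*duza* — final sound /a/ (a vowel) → -ve → *duzave*.
The final sound of *rar* is /r/, which is a non-sibilant consonant, so the suffix is -uw, giving *raruw*.
The final sound of *gosoz* is /z/, which is a sibilant, so the suffix is -po, giving *gosozpo*.

duzave, raruw, gosozpo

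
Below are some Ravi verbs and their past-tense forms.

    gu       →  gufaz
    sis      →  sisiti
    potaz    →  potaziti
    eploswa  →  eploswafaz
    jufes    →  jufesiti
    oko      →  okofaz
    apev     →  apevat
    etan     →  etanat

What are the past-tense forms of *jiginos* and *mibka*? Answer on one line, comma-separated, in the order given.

The alternation tracks the final sound of the stem — -iti when the stem ends in a sibilant (*sis*, *potaz*, *jufes*); -at when the stem ends in a non-sibilant consonant (*apev*, *etan*); -faz when the stem ends in a vowel (*gu*, *eploswa*, *oko*).
Since the final sound of *jiginos* is /s/ (a sibilant), it takes -iti, giving *jiginositi*.
*mibka* — final sound /a/ (a vowel) → -faz → *mibkafaz*.

jiginositi, mibkafaz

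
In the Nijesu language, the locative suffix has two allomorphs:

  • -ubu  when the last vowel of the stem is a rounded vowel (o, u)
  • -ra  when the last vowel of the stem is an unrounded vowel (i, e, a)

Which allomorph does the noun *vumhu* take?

Since the last vowel of *vumhu* is /u/ (a rounded vowel), it takes -ubu.

-ubu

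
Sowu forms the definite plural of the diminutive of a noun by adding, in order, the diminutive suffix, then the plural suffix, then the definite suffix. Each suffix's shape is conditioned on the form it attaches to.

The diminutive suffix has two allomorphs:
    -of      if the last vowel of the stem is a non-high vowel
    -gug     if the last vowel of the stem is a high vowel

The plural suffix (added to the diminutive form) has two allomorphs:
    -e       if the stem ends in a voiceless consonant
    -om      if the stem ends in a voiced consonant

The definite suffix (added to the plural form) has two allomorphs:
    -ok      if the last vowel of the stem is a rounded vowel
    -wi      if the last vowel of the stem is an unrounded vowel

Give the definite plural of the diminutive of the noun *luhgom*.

*luhgom*: last vowel = /o/, a non-high vowel → -of → *luhgomof*.
The diminutive form *luhgomof*: final consonant = /f/, voiceless → -e → *luhgomofe*.
The plural form *luhgomofe*: last vowel = /e/, an unrounded vowel → -wi → *luhgomofewi*.

luhgomofewi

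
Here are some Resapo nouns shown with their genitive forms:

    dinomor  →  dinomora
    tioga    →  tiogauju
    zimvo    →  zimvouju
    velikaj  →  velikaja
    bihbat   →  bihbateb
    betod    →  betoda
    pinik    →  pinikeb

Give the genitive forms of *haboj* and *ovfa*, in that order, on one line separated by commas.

The alternation tracks the final sound of the stem — -eb when the stem ends in a voiceless consonant (*bihbat*, *pinik*); -a when the stem ends in a voiced consonant (*dinomor*, *velikaj*, *betod*); -uju when the stem ends in a vowel (*tioga*, *zimvo*).
*haboj*: final sound = /j/, a voiced consonant → -a → *haboja*.
Since the final sound of *ovfa* is /a/ (a vowel), it takes -uju, giving *ovfauju*.

haboja, ovfauju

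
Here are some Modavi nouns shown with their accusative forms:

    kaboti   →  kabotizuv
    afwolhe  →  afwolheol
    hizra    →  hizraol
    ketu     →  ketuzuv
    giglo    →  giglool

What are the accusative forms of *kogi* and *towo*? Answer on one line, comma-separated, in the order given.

The suffix is conditioned by the last vowel: -zuv when the last vowel of the stem is a high vowel (*kaboti*, *ketu*); -ol when the last vowel of the stem is a non-high vowel (*afwolhe*, *hizra*, *giglo*).
*kogi* — last vowel /i/ (a high vowel) → -zuv → *kogizuv*.
*towo*: last vowel = /o/, a non-high vowel → -ol → *towool*.

kogizuv, towool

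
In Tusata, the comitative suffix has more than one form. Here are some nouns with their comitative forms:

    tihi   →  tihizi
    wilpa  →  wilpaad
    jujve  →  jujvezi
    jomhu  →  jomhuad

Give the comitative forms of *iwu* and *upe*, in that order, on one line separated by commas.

The pattern is front/back vowel harmony: -zi when the last vowel of the stem is a front vowel (*tihi*, *jujve*); -ad when the last vowel of the stem is a back vowel (*wilpa*, *jomhu*).
*iwu* — last vowel /u/ (a back vowel) → -ad → *iwuad*.
The last vowel of *upe* is /e/, which is a front vowel, so the suffix is -zi, giving *upezi*.

iwuad, upezi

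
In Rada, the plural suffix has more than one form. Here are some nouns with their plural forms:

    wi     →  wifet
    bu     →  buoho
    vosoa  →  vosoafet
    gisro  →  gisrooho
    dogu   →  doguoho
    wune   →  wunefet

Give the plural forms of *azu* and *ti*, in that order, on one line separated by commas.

The suffix is conditioned by the last vowel: -oho when the last vowel of the stem is a rounded vowel (*bu*, *gisro*, *dogu*); -fet when the last vowel of the stem is an unrounded vowel (*wi*, *vosoa*, *wune*).
The last vowel of *azu* is /u/, which is a rounded vowel, so the suffix is -oho, giving *azuoho*.
*ti* — last vowel /i/ (an unrounded vowel) → -fet → *tifet*.

azuoho, tifet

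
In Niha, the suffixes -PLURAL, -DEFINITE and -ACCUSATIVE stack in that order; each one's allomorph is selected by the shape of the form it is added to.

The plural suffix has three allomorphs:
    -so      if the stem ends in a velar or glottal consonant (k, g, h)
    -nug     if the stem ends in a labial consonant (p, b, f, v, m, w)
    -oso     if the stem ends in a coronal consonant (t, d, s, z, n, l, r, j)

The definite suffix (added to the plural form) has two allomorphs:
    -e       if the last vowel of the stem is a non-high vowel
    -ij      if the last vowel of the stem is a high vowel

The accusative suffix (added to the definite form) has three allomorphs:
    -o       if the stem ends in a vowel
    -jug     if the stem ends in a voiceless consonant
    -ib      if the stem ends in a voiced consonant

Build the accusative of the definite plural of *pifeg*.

pifegsoeo

The final consonant of *pifeg* is /g/, which is velar/glottal, so the plural suffix is -so, giving *pifegso*.
Since the last vowel of the plural form *pifegso* is /o/ (a non-high vowel), it takes -e, giving *pifegsoe*.
The definite form *pifegsoe* — final sound /e/ (a vowel) → -o → *pifegsoeo*.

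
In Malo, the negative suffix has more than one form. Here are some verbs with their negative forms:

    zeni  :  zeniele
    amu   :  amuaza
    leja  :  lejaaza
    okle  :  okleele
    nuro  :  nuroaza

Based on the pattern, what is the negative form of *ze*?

The alternation tracks the last vowel of the stem — -ele when the last vowel of the stem is a front vowel (*zeni*, *okle*); -aza when the last vowel of the stem is a back vowel (*amu*, *leja*, *nuro*).
*ze*: last vowel = /e/, a front vowel → -ele → *zeele*.

zeele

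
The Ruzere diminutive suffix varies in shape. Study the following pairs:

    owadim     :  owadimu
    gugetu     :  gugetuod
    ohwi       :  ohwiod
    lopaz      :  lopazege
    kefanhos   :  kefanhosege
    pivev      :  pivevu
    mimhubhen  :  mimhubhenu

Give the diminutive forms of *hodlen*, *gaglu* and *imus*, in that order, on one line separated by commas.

The alternation tracks the final sound of the stem — -ege when the stem ends in a sibilant (*lopaz*, *kefanhos*); -u when the stem ends in a non-sibilant consonant (*owadim*, *pivev*, *mimhubhen*); -od when the stem ends in a vowel (*gugetu*, *ohwi*).
The final sound of *hodlen* is /n/, which is a non-sibilant consonant, so the suffix is -u, giving *hodlenu*.
Since the final sound of *gaglu* is /u/ (a vowel), it takes -od, giving *gagluod*.
Since the final sound of *imus* is /s/ (a sibilant), it takes -ege, giving *imusege*.

hodlenu, gagluod, imusege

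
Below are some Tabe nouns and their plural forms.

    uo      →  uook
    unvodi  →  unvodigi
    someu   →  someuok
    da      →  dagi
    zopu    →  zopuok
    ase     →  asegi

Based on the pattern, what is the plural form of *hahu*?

hahuok

The suffix is conditioned by the last vowel: -ok when the last vowel of the stem is a rounded vowel (*uo*, *someu*, *zopu*); -gi when the last vowel of the stem is an unrounded vowel (*unvodi*, *da*, *ase*).
Since the last vowel of *hahu* is /u/ (a rounded vowel), it takes -ok, giving *hahuok*.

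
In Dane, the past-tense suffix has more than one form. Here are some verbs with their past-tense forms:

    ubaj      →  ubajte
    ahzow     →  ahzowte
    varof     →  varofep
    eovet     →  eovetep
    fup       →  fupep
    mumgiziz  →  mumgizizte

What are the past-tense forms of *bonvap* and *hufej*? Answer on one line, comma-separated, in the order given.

bonvapep, hufejte

The pattern is voicing of the final consonant: -ep when the stem ends in a voiceless consonant (*varof*, *eovet*, *fup*); -te when the stem ends in a voiced consonant (*ubaj*, *ahzow*, *mumgiziz*).
*bonvap* — final consonant /p/ (voiceless) → -ep → *bonvapep*.
*hufej*: final consonant = /j/, voiced → -te → *hufejte*.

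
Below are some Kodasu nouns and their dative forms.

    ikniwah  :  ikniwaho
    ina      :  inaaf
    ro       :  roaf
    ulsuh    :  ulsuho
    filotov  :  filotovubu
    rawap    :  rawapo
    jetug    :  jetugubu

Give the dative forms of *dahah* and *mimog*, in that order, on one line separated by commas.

The suffix is conditioned by the final sound: -o when the stem ends in a voiceless consonant (*ikniwah*, *ulsuh*, *rawap*); -ubu when the stem ends in a voiced consonant (*filotov*, *jetug*); -af when the stem ends in a vowel (*ina*, *ro*).
Since the final sound of *dahah* is /h/ (a voiceless consonant), it takes -o, giving *dahaho*.
*mimog* — final sound /g/ (a voiced consonant) → -ubu → *mimogubu*.

dahaho, mimogubu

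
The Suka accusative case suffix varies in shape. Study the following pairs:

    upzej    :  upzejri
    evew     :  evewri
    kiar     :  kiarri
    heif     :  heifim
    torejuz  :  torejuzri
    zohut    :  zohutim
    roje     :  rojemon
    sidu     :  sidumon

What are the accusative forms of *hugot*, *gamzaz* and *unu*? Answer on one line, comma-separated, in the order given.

The alternation tracks the final sound of the stem — -im when the stem ends in a voiceless consonant (*heif*, *zohut*); -ri when the stem ends in a voiced consonant (*upzej*, *evew*, *kiar*, *torejuz*); -mon when the stem ends in a vowel (*roje*, *sidu*).
*hugot*: final sound = /t/, a voiceless consonant → -im → *hugotim*.
The final sound of *gamzaz* is /z/, which is a voiced consonant, so the suffix is -ri, giving *gamzazri*.
The final sound of *unu* is /u/, which is a vowel, so the suffix is -mon, giving *unumon*.

hugotim, gamzazri, unumon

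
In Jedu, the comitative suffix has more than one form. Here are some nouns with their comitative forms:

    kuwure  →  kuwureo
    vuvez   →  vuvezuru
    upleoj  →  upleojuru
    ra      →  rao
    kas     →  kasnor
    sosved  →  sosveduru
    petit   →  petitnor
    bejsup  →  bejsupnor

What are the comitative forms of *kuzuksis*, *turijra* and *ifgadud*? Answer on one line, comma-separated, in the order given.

The alternation tracks the final sound of the stem — -nor when the stem ends in a voiceless consonant (*kas*, *petit*, *bejsup*); -uru when the stem ends in a voiced consonant (*vuvez*, *upleoj*, *sosved*); -o when the stem ends in a vowel (*kuwure*, *ra*).
*kuzuksis* — final sound /s/ (a voiceless consonant) → -nor → *kuzuksisnor*.
*turijra*: final sound = /a/, a vowel → -o → *turijrao*.
The final sound of *ifgadud* is /d/, which is a voiced consonant, so the suffix is -uru, giving *ifgaduduru*.

kuzuksisnor, turijrao, ifgaduduru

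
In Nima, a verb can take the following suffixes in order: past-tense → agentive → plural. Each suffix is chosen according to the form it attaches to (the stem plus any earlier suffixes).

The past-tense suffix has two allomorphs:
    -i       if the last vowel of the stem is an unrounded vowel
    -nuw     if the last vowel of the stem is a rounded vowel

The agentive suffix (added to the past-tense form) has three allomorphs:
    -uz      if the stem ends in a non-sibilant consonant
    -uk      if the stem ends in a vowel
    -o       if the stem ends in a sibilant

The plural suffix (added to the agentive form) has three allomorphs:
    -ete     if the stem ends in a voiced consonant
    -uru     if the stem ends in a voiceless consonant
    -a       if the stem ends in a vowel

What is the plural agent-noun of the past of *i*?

iiukuru

*i*: last vowel = /i/, an unrounded vowel → -i → *ii*.
The final sound of the past-tense form *ii* is /i/, which is a vowel, so the agentive suffix is -uk, giving *iiuk*.
Since the final sound of the agentive form *iiuk* is /k/ (a voiceless consonant), it takes -uru, giving *iiukuru*.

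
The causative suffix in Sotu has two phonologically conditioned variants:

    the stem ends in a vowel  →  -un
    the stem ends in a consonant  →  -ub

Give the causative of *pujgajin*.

pujgajinub

Since the final sound of *pujgajin* is /n/ (a consonant), it takes -ub, giving *pujgajinub*.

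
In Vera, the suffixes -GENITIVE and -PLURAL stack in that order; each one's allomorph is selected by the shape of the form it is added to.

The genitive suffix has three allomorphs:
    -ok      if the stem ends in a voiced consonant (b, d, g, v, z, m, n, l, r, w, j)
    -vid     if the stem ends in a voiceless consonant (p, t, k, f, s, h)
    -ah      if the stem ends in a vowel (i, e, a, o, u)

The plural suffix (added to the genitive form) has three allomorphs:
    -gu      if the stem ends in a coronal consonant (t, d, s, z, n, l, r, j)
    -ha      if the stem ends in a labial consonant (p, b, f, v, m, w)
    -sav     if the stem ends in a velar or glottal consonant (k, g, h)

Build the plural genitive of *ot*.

Since the final sound of *ot* is /t/ (a voiceless consonant), it takes -vid, giving *otvid*.
The final consonant of the genitive form *otvid* is /d/, which is coronal, so the plural suffix is -gu, giving *otvidgu*.

otvidgu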